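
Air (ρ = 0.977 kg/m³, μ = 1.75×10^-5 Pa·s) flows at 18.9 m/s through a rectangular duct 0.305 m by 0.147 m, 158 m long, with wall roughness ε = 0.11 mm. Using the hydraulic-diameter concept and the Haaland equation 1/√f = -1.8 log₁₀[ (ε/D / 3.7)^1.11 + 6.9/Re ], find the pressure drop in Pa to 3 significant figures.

Hydraulic diameter D_h = 4A/P = 4·(0.305·0.147)/(2·(0.305+0.147)) = 0.1793/0.904 = 0.1984 m.
Re = ρVD_h/μ = 0.977·18.9·0.1984/1.75e-05 = 2.093e+05.
ε/D_h = 0.00011/0.1984 = 0.000554; Haaland gives 1/√f = -1.8 log₁₀[5.69e-05+3.3e-05] = 7.284, so f = 0.01885.
ΔP = f(L/D_h)(ρV²/2) = 0.01885·158/0.1984·174.5 = 2620 Pa.

ΔP ≈ 2620 Pa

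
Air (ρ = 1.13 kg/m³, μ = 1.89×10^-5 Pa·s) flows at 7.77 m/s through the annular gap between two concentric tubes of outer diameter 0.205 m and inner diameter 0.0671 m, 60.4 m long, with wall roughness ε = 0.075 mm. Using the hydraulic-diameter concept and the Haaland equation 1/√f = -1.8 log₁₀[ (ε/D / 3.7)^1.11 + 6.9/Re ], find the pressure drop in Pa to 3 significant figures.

Hydraulic diameter D_h = 4A/P = D_o - D_i = 0.205 - 0.0671 = 0.1379 m.
Re = ρVD_h/μ = 1.13·7.77·0.1379/1.89e-05 = 6.406e+04.
ε/D_h = 7.5e-05/0.1379 = 0.000544; Haaland gives 1/√f = -1.8 log₁₀[5.57e-05+0.000108] = 6.816, so f = 0.02152.
ΔP = f(L/D_h)(ρV²/2) = 0.02152·60.4/0.1379·34.11 = 321.6 Pa.

ΔP ≈ 322 Pa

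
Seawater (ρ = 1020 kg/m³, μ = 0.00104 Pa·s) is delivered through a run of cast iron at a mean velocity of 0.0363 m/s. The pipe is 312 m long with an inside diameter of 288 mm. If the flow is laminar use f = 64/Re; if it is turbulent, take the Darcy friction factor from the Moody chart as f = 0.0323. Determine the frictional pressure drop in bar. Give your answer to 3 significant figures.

ΔP ≈ 2.35×10^-4 bar

Reynolds number Re = ρVD/μ = 1020 · 0.0363 · 0.288 / 0.00104 = 1.025e+04.
Re > 4000 → turbulent; use the Moody-chart value f = 0.0323.
Darcy-Weisbach: ΔP = f(L/D)(ρV²/2) = 0.0323·(312/0.288)·(1020·0.0363²/2) = 0.0323·1083·0.672 = 23.52 Pa.
ΔP = 23.52 Pa = 2.35×10^-4 bar.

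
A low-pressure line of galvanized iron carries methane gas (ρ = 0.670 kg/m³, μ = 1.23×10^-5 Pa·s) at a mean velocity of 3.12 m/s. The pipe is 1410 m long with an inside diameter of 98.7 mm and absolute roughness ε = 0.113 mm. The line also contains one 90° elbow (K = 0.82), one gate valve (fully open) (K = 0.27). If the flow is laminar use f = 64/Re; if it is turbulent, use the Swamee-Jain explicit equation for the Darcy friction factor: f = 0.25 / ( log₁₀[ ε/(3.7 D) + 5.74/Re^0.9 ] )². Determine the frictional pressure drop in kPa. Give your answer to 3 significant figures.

Reynolds number Re = ρVD/μ = 0.67 · 3.12 · 0.0987 / 1.23e-05 = 1.677e+04.
Re > 4000 → turbulent. Relative roughness ε/D = 0.000113/0.0987 = 0.00114. Swamee-Jain: f = 0.25/(log₁₀[0.00114/3.7 + 5.74/1.677e+04^0.9])² = 0.25/(log₁₀[0.000309 + 0.000905])² = 0.25/(-2.916)² = 0.02941.
Total minor-loss coefficient ΣK = 1·0.82 + 1·0.27 = 1.09.
ΔP = [f·L/D + ΣK]·(ρV²/2) = [0.02941·1410/0.0987 + 1.09]·(0.67·3.12²/2) = [420.1 + 1.09]·3.261 = 1374 Pa.
ΔP = 1374 Pa = 1.37 kPa.

ΔP ≈ 1.37 kPa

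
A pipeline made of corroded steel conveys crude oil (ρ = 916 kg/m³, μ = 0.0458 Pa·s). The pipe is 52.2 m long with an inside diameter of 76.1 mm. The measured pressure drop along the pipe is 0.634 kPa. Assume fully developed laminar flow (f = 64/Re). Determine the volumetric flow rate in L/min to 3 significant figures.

For laminar flow, f = 64/Re with Re = ρVD/μ, so Darcy-Weisbach reduces to ΔP = 32μLV/D². Solving for V: V = ΔP·D²/(32μL) = 634·(0.0761)²/(32·0.0458·52.2) = 0.04799 m/s.
Check: Re = ρVD/μ = 916·0.04799·0.0761/0.0458 = 73.04 < 2300, so the laminar assumption holds.
Q = V·A = 0.04799·(π/4·0.0761²) = 0.0002183 m³/s = 13.1 L/min.

Q ≈ 13.1 L/min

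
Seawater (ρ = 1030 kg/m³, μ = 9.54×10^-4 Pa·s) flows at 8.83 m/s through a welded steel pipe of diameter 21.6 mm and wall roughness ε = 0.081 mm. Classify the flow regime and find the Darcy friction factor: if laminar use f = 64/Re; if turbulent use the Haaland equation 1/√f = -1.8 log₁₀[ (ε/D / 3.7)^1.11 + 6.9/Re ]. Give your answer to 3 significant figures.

f ≈ 0.0284

Re = ρVD/μ = 1030·8.83·0.0216/0.000954 = 2.059e+05.
Re > 4000 → turbulent. ε/D = 8.1e-05/0.0216 = 0.00375; Haaland: 1/√f = -1.8 log₁₀[0.000475 + 3.35e-05] = 5.929, so f = 0.02845.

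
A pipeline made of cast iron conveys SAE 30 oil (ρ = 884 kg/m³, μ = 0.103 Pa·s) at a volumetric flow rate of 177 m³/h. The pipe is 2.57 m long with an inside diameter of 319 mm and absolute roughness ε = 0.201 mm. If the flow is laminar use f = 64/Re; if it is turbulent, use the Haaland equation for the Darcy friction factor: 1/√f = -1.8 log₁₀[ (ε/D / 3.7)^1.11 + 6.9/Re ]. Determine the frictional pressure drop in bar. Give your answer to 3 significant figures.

Q = 177 m³/h = 177/3600 = 0.04917 m³/s.
Cross-sectional area A = πD²/4 = π(0.319)²/4 = 0.07992 m²; mean velocity V = Q/A = 0.04917/0.07992 = 0.6152 m/s.
Reynolds number Re = ρVD/μ = 884 · 0.6152 · 0.319 / 0.103 = 1684.
Re < 2300 → laminar flow, so f = 64/Re = 64/1684 = 0.038 (the turbulent correlation is not needed).
Darcy-Weisbach: ΔP = f(L/D)(ρV²/2) = 0.038·(2.57/0.319)·(884·0.6152²/2) = 0.038·8.056·167.3 = 51.21 Pa.
ΔP = 51.21 Pa = 5.12×10^-4 bar.

ΔP ≈ 5.12×10^-4 bar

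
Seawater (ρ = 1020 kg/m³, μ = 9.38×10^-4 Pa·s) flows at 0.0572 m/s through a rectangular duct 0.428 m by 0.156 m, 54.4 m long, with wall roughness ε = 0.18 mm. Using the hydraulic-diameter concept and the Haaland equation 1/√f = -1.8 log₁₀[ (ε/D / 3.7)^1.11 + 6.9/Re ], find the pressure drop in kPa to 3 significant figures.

ΔP ≈ 0.0116 kPa

Hydraulic diameter D_h = 4A/P = 4·(0.428·0.156)/(2·(0.428+0.156)) = 0.2671/1.168 = 0.2287 m.
Re = ρVD_h/μ = 1020·0.0572·0.2287/0.000938 = 1.422e+04.
ε/D_h = 0.00018/0.2287 = 0.000787; Haaland gives 1/√f = -1.8 log₁₀[8.39e-05+0.000485] = 5.841, so f = 0.02931.
ΔP = f(L/D_h)(ρV²/2) = 0.02931·54.4/0.2287·1.669 = 11.64 Pa.
ΔP = 0.0116 kPa.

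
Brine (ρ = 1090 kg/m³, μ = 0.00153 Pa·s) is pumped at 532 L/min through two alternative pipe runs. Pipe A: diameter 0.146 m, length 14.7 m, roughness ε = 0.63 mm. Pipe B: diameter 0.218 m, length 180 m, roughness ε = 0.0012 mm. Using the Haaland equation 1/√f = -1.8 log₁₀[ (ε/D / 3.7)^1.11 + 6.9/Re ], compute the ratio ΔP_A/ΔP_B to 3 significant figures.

ΔP_A/ΔP_B ≈ 0.839

Pipe A: V = Q/A = 0.008867/0.01674 = 0.5296 m/s; Re = 5.509e+04; ε/D = 0.00432; Haaland → f = 0.03076; ΔP_A = f(L/D)(ρV²/2) = 473.5 Pa.
Pipe B: V = Q/A = 0.008867/0.03733 = 0.2376 m/s; Re = 3.689e+04; ε/D = 5.5e-06; Haaland → f = 0.02222; ΔP_B = f(L/D)(ρV²/2) = 564.1 Pa.
ΔP_A/ΔP_B = 473.5/564.1 = 0.839.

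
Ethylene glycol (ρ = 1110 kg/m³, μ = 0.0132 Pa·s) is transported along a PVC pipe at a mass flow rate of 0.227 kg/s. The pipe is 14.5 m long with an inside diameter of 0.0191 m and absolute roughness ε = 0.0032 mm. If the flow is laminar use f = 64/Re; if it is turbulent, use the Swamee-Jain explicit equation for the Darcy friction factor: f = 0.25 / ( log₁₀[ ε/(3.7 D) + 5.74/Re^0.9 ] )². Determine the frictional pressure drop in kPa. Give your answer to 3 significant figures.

A = πD²/4 = π(0.0191)²/4 = 0.0002865 m²; mean velocity V = ṁ/(ρA) = 0.227/(1110 · 0.0002865) = 0.7138 m/s.
Reynolds number Re = ρVD/μ = 1110 · 0.7138 · 0.0191 / 0.0132 = 1146.
Re < 2300 → laminar flow, so f = 64/Re = 64/1146 = 0.05583 (the turbulent correlation is not needed).
Darcy-Weisbach: ΔP = f(L/D)(ρV²/2) = 0.05583·(14.5/0.0191)·(1110·0.7138²/2) = 0.05583·759.2·282.7 = 1.198e+04 Pa.
ΔP = 1.198e+04 Pa = 12.0 kPa.

ΔP ≈ 12.0 kPa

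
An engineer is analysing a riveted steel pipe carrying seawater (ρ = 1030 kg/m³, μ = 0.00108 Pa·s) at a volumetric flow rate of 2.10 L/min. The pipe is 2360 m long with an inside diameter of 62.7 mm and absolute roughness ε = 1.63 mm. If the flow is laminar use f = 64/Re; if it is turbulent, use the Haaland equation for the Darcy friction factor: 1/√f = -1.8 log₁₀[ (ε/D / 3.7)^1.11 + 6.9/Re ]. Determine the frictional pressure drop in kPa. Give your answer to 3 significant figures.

Q = 2.10 L/min = 2.10/60000 = 3.5e-05 m³/s.
Cross-sectional area A = πD²/4 = π(0.0627)²/4 = 0.003088 m²; mean velocity V = Q/A = 3.5e-05/0.003088 = 0.01134 m/s.
Reynolds number Re = ρVD/μ = 1030 · 0.01134 · 0.0627 / 0.00108 = 677.8.
Re < 2300 → laminar flow, so f = 64/Re = 64/677.8 = 0.09442 (the turbulent correlation is not needed).
Darcy-Weisbach: ΔP = f(L/D)(ρV²/2) = 0.09442·(2360/0.0627)·(1030·0.01134²/2) = 0.09442·3.764e+04·0.06617 = 235.2 Pa.
ΔP = 235.2 Pa = 0.235 kPa.

ΔP ≈ 0.235 kPa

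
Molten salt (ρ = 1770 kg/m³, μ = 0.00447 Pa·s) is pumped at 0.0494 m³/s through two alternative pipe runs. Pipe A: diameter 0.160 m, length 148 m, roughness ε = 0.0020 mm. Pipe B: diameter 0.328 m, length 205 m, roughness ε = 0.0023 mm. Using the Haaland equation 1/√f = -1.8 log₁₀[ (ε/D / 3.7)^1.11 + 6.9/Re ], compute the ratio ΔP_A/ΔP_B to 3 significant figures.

ΔP_A/ΔP_B ≈ 22.6

Pipe A: V = Q/A = 0.0494/0.02011 = 2.457 m/s; Re = 1.557e+05; ε/D = 1.25e-05; Haaland → f = 0.01635; ΔP_A = f(L/D)(ρV²/2) = 8.078e+04 Pa.
Pipe B: V = Q/A = 0.0494/0.0845 = 0.5846 m/s; Re = 7.593e+04; ε/D = 7.01e-06; Haaland → f = 0.01892; ΔP_B = f(L/D)(ρV²/2) = 3576 Pa.
ΔP_A/ΔP_B = 8.078e+04/3576 = 22.6.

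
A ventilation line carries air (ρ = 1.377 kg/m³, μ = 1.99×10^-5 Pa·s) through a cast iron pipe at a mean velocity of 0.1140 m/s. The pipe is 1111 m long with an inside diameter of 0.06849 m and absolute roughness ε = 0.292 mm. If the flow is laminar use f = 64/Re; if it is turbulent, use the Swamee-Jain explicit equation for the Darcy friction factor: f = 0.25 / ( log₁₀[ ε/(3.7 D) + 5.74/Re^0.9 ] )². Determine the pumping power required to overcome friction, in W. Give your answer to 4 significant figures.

Reynolds number Re = ρVD/μ = 1.377 · 0.114 · 0.06849 / 1.99e-05 = 540.3.
Re < 2300 → laminar flow, so f = 64/Re = 64/540.3 = 0.1185 (the turbulent correlation is not needed).
Darcy-Weisbach: ΔP = f(L/D)(ρV²/2) = 0.1185·(1111/0.06849)·(1.377·0.114²/2) = 0.1185·1.622e+04·0.008948 = 17.19 Pa.
Q = V·A = 0.114·0.003684 = 0.00042 m³/s.
Pumping power P = QΔP = 0.00042·17.19 = 0.0072213 W = 0.007221 W.

P ≈ 0.007221 W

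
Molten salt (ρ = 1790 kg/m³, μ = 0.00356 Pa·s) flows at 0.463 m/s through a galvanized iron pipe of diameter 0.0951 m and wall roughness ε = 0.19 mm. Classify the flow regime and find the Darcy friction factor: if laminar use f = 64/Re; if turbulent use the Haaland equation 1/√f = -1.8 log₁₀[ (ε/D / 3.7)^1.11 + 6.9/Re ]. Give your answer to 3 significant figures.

Re = ρVD/μ = 1790·0.463·0.0951/0.00356 = 2.214e+04.
Re > 4000 → turbulent. ε/D = 0.00019/0.0951 = 0.002; Haaland: 1/√f = -1.8 log₁₀[0.000236 + 0.000312] = 5.871, so f = 0.02902.

f ≈ 0.0290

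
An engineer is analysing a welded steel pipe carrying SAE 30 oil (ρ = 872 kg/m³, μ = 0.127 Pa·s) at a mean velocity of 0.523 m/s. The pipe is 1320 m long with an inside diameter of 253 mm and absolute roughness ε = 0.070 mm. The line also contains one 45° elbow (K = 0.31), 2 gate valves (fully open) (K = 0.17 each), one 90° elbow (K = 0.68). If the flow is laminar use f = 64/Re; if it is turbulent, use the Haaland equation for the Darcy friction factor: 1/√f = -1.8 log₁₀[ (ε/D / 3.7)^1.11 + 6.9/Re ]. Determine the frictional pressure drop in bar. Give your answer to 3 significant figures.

Reynolds number Re = ρVD/μ = 872 · 0.523 · 0.253 / 0.127 = 908.5.
Re < 2300 → laminar flow, so f = 64/Re = 64/908.5 = 0.07044 (the turbulent correlation is not needed).
Total minor-loss coefficient ΣK = 1·0.31 + 2·0.17 + 1·0.68 = 1.33.
ΔP = [f·L/D + ΣK]·(ρV²/2) = [0.07044·1320/0.253 + 1.33]·(872·0.523²/2) = [367.5 + 1.33]·119.3 = 4.399e+04 Pa.
ΔP = 4.399e+04 Pa = 0.440 bar.

ΔP ≈ 0.440 bar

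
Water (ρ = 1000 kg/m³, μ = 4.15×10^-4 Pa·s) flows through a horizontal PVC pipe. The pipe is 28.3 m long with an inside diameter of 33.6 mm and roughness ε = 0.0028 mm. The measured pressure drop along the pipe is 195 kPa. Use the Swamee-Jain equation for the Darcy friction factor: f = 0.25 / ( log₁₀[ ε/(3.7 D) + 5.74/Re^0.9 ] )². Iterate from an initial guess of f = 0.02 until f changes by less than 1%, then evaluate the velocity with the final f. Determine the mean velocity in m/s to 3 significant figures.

V ≈ 5.67 m/s

Rearranging Darcy-Weisbach: V = √(2·ΔP·D/(f·L·ρ)). With ε/D = 2.8e-06/0.0336 = 8.33e-05, iterate starting from f = 0.02:
  f = 0.02 → V = √(2·1.95e+05·0.0336/(0.02·28.3·1000)) = 4.812 m/s; Re = ρVD/μ = 3.896e+05; f → 0.01473
  f = 0.01473 → V = 5.607 m/s; Re = 4.539e+05; f → 0.01444
  f = 0.01444 → V = 5.663 m/s; Re = 4.585e+05; f → 0.01442
Converged (Δf/f < 1%). With the final f = 0.01442: V = √(2·1.95e+05·0.0336/(0.01442·28.3·1000)) = 5.666 m/s.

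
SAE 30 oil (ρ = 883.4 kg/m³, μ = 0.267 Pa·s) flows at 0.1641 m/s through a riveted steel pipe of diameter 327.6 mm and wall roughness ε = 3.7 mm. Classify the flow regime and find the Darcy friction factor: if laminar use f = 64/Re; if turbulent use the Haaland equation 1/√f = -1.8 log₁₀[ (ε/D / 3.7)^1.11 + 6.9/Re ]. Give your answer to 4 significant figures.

f ≈ 0.3598

Re = ρVD/μ = 883.4·0.1641·0.3276/0.267 = 177.9.
Re < 2300 → laminar, so f = 64/Re = 0.3598 (roughness is irrelevant in laminar flow).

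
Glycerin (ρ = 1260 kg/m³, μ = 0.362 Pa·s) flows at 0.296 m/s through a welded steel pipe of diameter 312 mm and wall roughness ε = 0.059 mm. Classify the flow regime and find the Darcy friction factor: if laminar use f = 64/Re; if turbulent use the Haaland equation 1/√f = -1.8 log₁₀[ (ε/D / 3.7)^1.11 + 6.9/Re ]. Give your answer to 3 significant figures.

Re = ρVD/μ = 1260·0.296·0.312/0.362 = 321.4.
Re < 2300 → laminar, so f = 64/Re = 0.1991 (roughness is irrelevant in laminar flow).

f ≈ 0.199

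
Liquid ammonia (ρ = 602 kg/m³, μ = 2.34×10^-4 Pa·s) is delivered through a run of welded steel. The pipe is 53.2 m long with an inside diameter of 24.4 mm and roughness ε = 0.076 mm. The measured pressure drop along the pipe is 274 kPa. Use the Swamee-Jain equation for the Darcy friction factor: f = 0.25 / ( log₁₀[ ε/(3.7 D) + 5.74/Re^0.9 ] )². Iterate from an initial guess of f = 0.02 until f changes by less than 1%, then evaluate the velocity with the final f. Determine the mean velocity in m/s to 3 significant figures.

V ≈ 3.92 m/s

Rearranging Darcy-Weisbach: V = √(2·ΔP·D/(f·L·ρ)). With ε/D = 7.6e-05/0.0244 = 0.00311, iterate starting from f = 0.02:
  f = 0.02 → V = √(2·2.74e+05·0.0244/(0.02·53.2·602)) = 4.569 m/s; Re = ρVD/μ = 2.868e+05; f → 0.02705
  f = 0.02705 → V = 3.928 m/s; Re = 2.466e+05; f → 0.02714
Converged (Δf/f < 1%). With the final f = 0.02714: V = √(2·2.74e+05·0.0244/(0.02714·53.2·602)) = 3.922 m/s.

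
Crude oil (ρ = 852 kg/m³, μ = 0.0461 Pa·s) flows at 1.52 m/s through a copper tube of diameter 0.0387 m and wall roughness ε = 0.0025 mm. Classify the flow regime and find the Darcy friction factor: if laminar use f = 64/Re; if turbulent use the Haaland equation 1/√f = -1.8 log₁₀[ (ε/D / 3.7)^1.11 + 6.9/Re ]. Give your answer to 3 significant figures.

f ≈ 0.0589

Re = ρVD/μ = 852·1.52·0.0387/0.0461 = 1087.
Re < 2300 → laminar, so f = 64/Re = 0.05887 (roughness is irrelevant in laminar flow).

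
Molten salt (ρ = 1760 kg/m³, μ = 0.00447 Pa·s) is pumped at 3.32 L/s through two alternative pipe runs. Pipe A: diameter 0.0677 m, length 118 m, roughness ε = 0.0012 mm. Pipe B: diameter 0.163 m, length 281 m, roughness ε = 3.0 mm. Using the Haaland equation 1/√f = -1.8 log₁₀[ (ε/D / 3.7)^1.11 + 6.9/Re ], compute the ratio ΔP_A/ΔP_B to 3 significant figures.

ΔP_A/ΔP_B ≈ 16.3

Pipe A: V = Q/A = 0.00332/0.0036 = 0.9223 m/s; Re = 2.458e+04; ε/D = 1.77e-05; Haaland → f = 0.02449; ΔP_A = f(L/D)(ρV²/2) = 3.196e+04 Pa.
Pipe B: V = Q/A = 0.00332/0.02087 = 0.1591 m/s; Re = 1.021e+04; ε/D = 0.0184; Haaland → f = 0.05092; ΔP_B = f(L/D)(ρV²/2) = 1955 Pa.
ΔP_A/ΔP_B = 3.196e+04/1955 = 16.3.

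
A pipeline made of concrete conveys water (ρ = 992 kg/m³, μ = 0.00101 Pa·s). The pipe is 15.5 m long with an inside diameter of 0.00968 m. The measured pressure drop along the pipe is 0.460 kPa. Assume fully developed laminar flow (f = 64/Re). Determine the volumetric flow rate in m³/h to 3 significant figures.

Q ≈ 0.0228 m³/h

For laminar flow, f = 64/Re with Re = ρVD/μ, so Darcy-Weisbach reduces to ΔP = 32μLV/D². Solving for V: V = ΔP·D²/(32μL) = 460·(0.00968)²/(32·0.00101·15.5) = 0.08604 m/s.
Check: Re = ρVD/μ = 992·0.08604·0.00968/0.00101 = 818 < 2300, so the laminar assumption holds.
Q = V·A = 0.08604·(π/4·0.00968²) = 6.332e-06 m³/s = 0.0228 m³/h.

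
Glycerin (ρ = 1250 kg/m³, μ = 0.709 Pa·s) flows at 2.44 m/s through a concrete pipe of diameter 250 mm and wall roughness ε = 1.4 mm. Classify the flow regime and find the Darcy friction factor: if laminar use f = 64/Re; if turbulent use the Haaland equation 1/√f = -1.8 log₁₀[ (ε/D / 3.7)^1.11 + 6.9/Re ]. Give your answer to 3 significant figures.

Re = ρVD/μ = 1250·2.44·0.25/0.709 = 1075.
Re < 2300 → laminar, so f = 64/Re = 0.05951 (roughness is irrelevant in laminar flow).

f ≈ 0.0595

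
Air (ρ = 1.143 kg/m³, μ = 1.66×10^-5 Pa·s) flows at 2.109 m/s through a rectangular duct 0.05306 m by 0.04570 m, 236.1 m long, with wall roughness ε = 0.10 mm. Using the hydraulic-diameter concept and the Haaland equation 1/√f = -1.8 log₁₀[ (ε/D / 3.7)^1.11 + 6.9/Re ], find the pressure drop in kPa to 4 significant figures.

ΔP ≈ 0.4431 kPa

Hydraulic diameter D_h = 4A/P = 4·(0.05306·0.0457)/(2·(0.05306+0.0457)) = 0.009699/0.1975 = 0.04911 m.
Re = ρVD_h/μ = 1.143·2.109·0.04911/1.66e-05 = 7131.
ε/D_h = 0.0001/0.04911 = 0.00204; Haaland gives 1/√f = -1.8 log₁₀[0.000241+0.000968] = 5.252, so f = 0.03626.
ΔP = f(L/D_h)(ρV²/2) = 0.03626·236.1/0.04911·2.542 = 443.1 Pa.
ΔP = 0.4431 kPa.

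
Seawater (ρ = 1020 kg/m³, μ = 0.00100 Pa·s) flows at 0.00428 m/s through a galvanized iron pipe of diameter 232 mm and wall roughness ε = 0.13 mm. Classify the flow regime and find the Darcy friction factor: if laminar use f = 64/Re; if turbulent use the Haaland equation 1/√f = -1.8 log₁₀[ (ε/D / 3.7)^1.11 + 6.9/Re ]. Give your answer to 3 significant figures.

Re = ρVD/μ = 1020·0.00428·0.232/0.001 = 1013.
Re < 2300 → laminar, so f = 64/Re = 0.06319 (roughness is irrelevant in laminar flow).

f ≈ 0.0632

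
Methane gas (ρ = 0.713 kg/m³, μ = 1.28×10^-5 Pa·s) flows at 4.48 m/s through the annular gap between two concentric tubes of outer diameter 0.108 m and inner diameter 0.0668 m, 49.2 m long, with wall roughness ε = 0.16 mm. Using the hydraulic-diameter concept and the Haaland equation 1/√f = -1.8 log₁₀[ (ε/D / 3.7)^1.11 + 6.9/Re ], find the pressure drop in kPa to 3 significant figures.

Hydraulic diameter D_h = 4A/P = D_o - D_i = 0.108 - 0.0668 = 0.0412 m.
Re = ρVD_h/μ = 0.713·4.48·0.0412/1.28e-05 = 1.028e+04.
ε/D_h = 0.00016/0.0412 = 0.00388; Haaland gives 1/√f = -1.8 log₁₀[0.000494+0.000671] = 5.281, so f = 0.03586.
ΔP = f(L/D_h)(ρV²/2) = 0.03586·49.2/0.0412·7.155 = 306.4 Pa.
ΔP = 0.306 kPa.

ΔP ≈ 0.306 kPa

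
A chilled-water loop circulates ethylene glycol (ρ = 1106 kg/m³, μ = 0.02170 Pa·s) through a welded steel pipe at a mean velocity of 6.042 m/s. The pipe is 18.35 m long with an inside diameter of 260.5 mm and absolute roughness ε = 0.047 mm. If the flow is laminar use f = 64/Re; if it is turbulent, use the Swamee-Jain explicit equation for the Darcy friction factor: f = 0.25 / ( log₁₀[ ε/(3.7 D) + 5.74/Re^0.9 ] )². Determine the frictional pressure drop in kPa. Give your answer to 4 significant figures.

ΔP ≈ 27.92 kPa

Reynolds number Re = ρVD/μ = 1106 · 6.042 · 0.2605 / 0.0217 = 8.022e+04.
Re > 4000 → turbulent. Relative roughness ε/D = 4.7e-05/0.2605 = 0.00018. Swamee-Jain: f = 0.25/(log₁₀[0.00018/3.7 + 5.74/8.022e+04^0.9])² = 0.25/(log₁₀[4.88e-05 + 0.000221])² = 0.25/(-3.568)² = 0.01963.
Darcy-Weisbach: ΔP = f(L/D)(ρV²/2) = 0.01963·(18.35/0.2605)·(1106·6.042²/2) = 0.01963·70.44·2.019e+04 = 2.792e+04 Pa.
ΔP = 2.792e+04 Pa = 27.92 kPa.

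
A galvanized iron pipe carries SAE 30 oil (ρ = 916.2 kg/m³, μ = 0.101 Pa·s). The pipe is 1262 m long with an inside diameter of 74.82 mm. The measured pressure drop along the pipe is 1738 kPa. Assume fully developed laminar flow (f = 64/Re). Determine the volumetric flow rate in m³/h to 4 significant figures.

Q ≈ 37.76 m³/h

For laminar flow, f = 64/Re with Re = ρVD/μ, so Darcy-Weisbach reduces to ΔP = 32μLV/D². Solving for V: V = ΔP·D²/(32μL) = 1.738e+06·(0.07482)²/(32·0.101·1262) = 2.385 m/s.
Check: Re = ρVD/μ = 916.2·2.385·0.07482/0.101 = 1619 < 2300, so the laminar assumption holds.
Q = V·A = 2.385·(π/4·0.07482²) = 0.01049 m³/s = 37.76 m³/h.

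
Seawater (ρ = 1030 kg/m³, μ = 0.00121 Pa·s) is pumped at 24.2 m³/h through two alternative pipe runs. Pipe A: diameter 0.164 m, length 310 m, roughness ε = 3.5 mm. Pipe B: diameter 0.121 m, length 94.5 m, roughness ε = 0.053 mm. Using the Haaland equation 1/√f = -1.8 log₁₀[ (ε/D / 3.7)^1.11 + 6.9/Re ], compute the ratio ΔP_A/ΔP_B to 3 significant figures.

Pipe A: V = Q/A = 0.006722/0.02112 = 0.3182 m/s; Re = 4.443e+04; ε/D = 0.0213; Haaland → f = 0.05079; ΔP_A = f(L/D)(ρV²/2) = 5007 Pa.
Pipe B: V = Q/A = 0.006722/0.0115 = 0.5846 m/s; Re = 6.021e+04; ε/D = 0.000438; Haaland → f = 0.02137; ΔP_B = f(L/D)(ρV²/2) = 2938 Pa.
ΔP_A/ΔP_B = 5007/2938 = 1.70.

ΔP_A/ΔP_B ≈ 1.70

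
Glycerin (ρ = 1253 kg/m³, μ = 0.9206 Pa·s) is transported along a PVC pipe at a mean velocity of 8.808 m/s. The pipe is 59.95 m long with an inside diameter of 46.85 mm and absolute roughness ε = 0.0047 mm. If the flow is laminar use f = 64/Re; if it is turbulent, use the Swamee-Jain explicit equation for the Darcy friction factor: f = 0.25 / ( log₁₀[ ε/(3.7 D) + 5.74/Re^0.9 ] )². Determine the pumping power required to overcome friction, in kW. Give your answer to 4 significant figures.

P ≈ 107.6 kW

Reynolds number Re = ρVD/μ = 1253 · 8.808 · 0.04685 / 0.921 = 561.7.
Re < 2300 → laminar flow, so f = 64/Re = 64/561.7 = 0.1139 (the turbulent correlation is not needed).
Darcy-Weisbach: ΔP = f(L/D)(ρV²/2) = 0.1139·(59.95/0.04685)·(1253·8.808²/2) = 0.1139·1280·4.86e+04 = 7.087e+06 Pa.
Q = V·A = 8.808·0.001724 = 0.01518 m³/s.
Pumping power P = QΔP = 0.01518·7.087e+06 = 107610 W = 107.6 kW.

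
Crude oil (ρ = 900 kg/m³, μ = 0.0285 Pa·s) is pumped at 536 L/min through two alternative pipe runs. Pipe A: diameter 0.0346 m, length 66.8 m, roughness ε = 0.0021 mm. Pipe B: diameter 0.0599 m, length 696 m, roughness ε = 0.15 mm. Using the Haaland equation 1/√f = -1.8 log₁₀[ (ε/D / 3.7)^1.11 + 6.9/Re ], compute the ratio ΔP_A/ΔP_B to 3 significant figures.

ΔP_A/ΔP_B ≈ 1.19

Pipe A: V = Q/A = 0.008933/0.0009402 = 9.501 m/s; Re = 1.038e+04; ε/D = 6.07e-05; Haaland → f = 0.03063; ΔP_A = f(L/D)(ρV²/2) = 2.402e+06 Pa.
Pipe B: V = Q/A = 0.008933/0.002818 = 3.17 m/s; Re = 5996; ε/D = 0.0025; Haaland → f = 0.03834; ΔP_B = f(L/D)(ρV²/2) = 2.014e+06 Pa.
ΔP_A/ΔP_B = 2.402e+06/2.014e+06 = 1.19.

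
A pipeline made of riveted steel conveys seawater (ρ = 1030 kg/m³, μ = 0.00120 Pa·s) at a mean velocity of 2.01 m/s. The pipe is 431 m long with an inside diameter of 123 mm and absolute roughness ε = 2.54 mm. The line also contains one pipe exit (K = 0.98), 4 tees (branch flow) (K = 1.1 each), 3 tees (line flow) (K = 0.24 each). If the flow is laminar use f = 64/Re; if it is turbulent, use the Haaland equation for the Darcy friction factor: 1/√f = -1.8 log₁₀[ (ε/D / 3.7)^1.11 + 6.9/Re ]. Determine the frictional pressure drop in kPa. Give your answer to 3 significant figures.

Reynolds number Re = ρVD/μ = 1030 · 2.01 · 0.123 / 0.0012 = 2.122e+05.
Re > 4000 → turbulent. Relative roughness ε/D = 0.00254/0.123 = 0.0207. Haaland: 1/√f = -1.8 log₁₀[(0.0207/3.7)^1.11 + 6.9/2.122e+05] = -1.8 log₁₀[0.00315 + 3.25e-05] = 4.494, so f = 0.04951.
Total minor-loss coefficient ΣK = 1·0.98 + 4·1.1 + 3·0.24 = 6.1.
ΔP = [f·L/D + ΣK]·(ρV²/2) = [0.04951·431/0.123 + 6.1]·(1030·2.01²/2) = [173.5 + 6.1]·2081 = 3.737e+05 Pa.
ΔP = 3.737e+05 Pa = 374 kPa.

ΔP ≈ 374 kPa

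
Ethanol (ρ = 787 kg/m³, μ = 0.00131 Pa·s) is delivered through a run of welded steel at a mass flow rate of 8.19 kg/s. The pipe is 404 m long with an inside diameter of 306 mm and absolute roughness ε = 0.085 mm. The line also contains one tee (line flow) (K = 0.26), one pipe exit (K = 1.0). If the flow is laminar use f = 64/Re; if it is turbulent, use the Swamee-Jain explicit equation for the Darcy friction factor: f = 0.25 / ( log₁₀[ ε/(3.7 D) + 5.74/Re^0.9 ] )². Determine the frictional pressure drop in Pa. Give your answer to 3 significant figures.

A = πD²/4 = π(0.306)²/4 = 0.07354 m²; mean velocity V = ṁ/(ρA) = 8.19/(787 · 0.07354) = 0.1415 m/s.
Reynolds number Re = ρVD/μ = 787 · 0.1415 · 0.306 / 0.00131 = 2.601e+04.
Re > 4000 → turbulent. Relative roughness ε/D = 8.5e-05/0.306 = 0.000278. Swamee-Jain: f = 0.25/(log₁₀[0.000278/3.7 + 5.74/2.601e+04^0.9])² = 0.25/(log₁₀[7.51e-05 + 0.00061])² = 0.25/(-3.164)² = 0.02497.
Total minor-loss coefficient ΣK = 1·0.26 + 1·1 = 1.26.
ΔP = [f·L/D + ΣK]·(ρV²/2) = [0.02497·404/0.306 + 1.26]·(787·0.1415²/2) = [32.96 + 1.26]·7.879 = 269.7 Pa.

ΔP ≈ 270 Pa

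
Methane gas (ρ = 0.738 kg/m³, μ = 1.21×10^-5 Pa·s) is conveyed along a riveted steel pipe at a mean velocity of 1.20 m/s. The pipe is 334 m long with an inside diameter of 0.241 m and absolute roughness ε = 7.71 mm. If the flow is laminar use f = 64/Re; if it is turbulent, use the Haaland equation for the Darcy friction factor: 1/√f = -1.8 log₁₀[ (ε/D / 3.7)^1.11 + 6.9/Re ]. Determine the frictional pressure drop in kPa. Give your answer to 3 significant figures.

ΔP ≈ 0.0446 kPa

Reynolds number Re = ρVD/μ = 0.738 · 1.2 · 0.241 / 1.21e-05 = 1.764e+04.
Re > 4000 → turbulent. Relative roughness ε/D = 0.00771/0.241 = 0.032. Haaland: 1/√f = -1.8 log₁₀[(0.032/3.7)^1.11 + 6.9/1.764e+04] = -1.8 log₁₀[0.00513 + 0.000391] = 4.065, so f = 0.06053.
Darcy-Weisbach: ΔP = f(L/D)(ρV²/2) = 0.06053·(334/0.241)·(0.738·1.2²/2) = 0.06053·1386·0.5314 = 44.57 Pa.
ΔP = 44.57 Pa = 0.0446 kPa.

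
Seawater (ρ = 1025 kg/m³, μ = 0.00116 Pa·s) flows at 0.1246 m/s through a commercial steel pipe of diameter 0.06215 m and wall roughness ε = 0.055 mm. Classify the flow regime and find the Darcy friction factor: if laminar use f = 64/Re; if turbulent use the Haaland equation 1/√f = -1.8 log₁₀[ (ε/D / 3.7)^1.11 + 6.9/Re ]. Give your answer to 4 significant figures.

f ≈ 0.03530

Re = ρVD/μ = 1025·0.1246·0.06215/0.00116 = 6843.
Re > 4000 → turbulent. ε/D = 5.5e-05/0.06215 = 0.000885; Haaland: 1/√f = -1.8 log₁₀[9.56e-05 + 0.00101] = 5.323, so f = 0.0353.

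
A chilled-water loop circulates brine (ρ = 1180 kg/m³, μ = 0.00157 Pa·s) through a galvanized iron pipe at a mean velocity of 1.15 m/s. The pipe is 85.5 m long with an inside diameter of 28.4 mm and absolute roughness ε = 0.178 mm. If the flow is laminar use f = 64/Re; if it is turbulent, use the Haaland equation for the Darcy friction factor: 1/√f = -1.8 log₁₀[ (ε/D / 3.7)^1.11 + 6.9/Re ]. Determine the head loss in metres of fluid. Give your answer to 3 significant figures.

h_f ≈ 7.19 m

Reynolds number Re = ρVD/μ = 1180 · 1.15 · 0.0284 / 0.00157 = 2.455e+04.
Re > 4000 → turbulent. Relative roughness ε/D = 0.000178/0.0284 = 0.00627. Haaland: 1/√f = -1.8 log₁₀[(0.00627/3.7)^1.11 + 6.9/2.455e+04] = -1.8 log₁₀[0.00084 + 0.000281] = 5.311, so f = 0.03545.
Darcy-Weisbach: ΔP = f(L/D)(ρV²/2) = 0.03545·(85.5/0.0284)·(1180·1.15²/2) = 0.03545·3011·780.3 = 8.328e+04 Pa.
Head loss h_f = ΔP/(ρg) = 8.328e+04/(1180·9.81) = 7.19 m.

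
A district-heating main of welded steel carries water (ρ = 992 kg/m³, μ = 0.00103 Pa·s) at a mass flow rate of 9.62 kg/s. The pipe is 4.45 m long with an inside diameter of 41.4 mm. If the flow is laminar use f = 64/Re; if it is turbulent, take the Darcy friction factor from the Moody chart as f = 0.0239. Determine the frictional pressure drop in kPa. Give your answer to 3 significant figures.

ΔP ≈ 66.1 kPa

A = πD²/4 = π(0.0414)²/4 = 0.001346 m²; mean velocity V = ṁ/(ρA) = 9.62/(992 · 0.001346) = 7.204 m/s.
Reynolds number Re = ρVD/μ = 992 · 7.204 · 0.0414 / 0.00103 = 2.872e+05.
Re > 4000 → turbulent; use the Moody-chart value f = 0.0239.
Darcy-Weisbach: ΔP = f(L/D)(ρV²/2) = 0.0239·(4.45/0.0414)·(992·7.204²/2) = 0.0239·107.5·2.574e+04 = 6.613e+04 Pa.
ΔP = 6.613e+04 Pa = 66.1 kPa.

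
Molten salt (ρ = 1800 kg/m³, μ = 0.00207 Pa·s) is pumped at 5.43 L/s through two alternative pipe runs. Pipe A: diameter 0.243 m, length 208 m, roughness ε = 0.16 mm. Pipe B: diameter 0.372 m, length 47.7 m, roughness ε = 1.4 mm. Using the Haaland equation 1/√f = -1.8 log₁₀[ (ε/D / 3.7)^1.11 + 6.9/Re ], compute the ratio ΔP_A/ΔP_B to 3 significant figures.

Pipe A: V = Q/A = 0.00543/0.04638 = 0.1171 m/s; Re = 2.474e+04; ε/D = 0.000658; Haaland → f = 0.0258; ΔP_A = f(L/D)(ρV²/2) = 272.5 Pa.
Pipe B: V = Q/A = 0.00543/0.1087 = 0.04996 m/s; Re = 1.616e+04; ε/D = 0.00376; Haaland → f = 0.03331; ΔP_B = f(L/D)(ρV²/2) = 9.595 Pa.
ΔP_A/ΔP_B = 272.5/9.595 = 28.4.

ΔP_A/ΔP_B ≈ 28.4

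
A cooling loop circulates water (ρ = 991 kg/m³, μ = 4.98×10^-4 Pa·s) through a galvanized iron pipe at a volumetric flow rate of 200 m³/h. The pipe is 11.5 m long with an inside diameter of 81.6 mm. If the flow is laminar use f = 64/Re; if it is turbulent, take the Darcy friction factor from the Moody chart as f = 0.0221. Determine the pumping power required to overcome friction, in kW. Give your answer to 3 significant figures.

P ≈ 9.68 kW

Q = 200 m³/h = 200/3600 = 0.05556 m³/s.
Cross-sectional area A = πD²/4 = π(0.0816)²/4 = 0.00523 m²; mean velocity V = Q/A = 0.05556/0.00523 = 10.62 m/s.
Reynolds number Re = ρVD/μ = 991 · 10.62 · 0.0816 / 0.000498 = 1.725e+06.
Re > 4000 → turbulent; use the Moody-chart value f = 0.0221.
Darcy-Weisbach: ΔP = f(L/D)(ρV²/2) = 0.0221·(11.5/0.0816)·(991·10.62²/2) = 0.0221·140.9·5.592e+04 = 1.742e+05 Pa.
Pumping power P = QΔP = 0.05556·1.742e+05 = 9676 W = 9.68 kW.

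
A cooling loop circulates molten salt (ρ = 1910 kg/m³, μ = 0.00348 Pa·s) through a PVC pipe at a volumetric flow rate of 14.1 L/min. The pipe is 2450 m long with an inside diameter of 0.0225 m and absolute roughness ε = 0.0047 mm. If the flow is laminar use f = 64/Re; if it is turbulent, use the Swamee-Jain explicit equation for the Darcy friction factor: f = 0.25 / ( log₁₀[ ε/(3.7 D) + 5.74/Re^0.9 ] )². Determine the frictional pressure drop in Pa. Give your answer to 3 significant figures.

ΔP ≈ 1.24×10^6 Pa

Q = 14.1 L/min = 14.1/60000 = 0.000235 m³/s.
Cross-sectional area A = πD²/4 = π(0.0225)²/4 = 0.0003976 m²; mean velocity V = Q/A = 0.000235/0.0003976 = 0.591 m/s.
Reynolds number Re = ρVD/μ = 1910 · 0.591 · 0.0225 / 0.00348 = 7299.
Re > 4000 → turbulent. Relative roughness ε/D = 4.7e-06/0.0225 = 0.000209. Swamee-Jain: f = 0.25/(log₁₀[0.000209/3.7 + 5.74/7299^0.9])² = 0.25/(log₁₀[5.65e-05 + 0.00191])² = 0.25/(-2.705)² = 0.03416.
Darcy-Weisbach: ΔP = f(L/D)(ρV²/2) = 0.03416·(2450/0.0225)·(1910·0.591²/2) = 0.03416·1.089e+05·333.6 = 1.241e+06 Pa.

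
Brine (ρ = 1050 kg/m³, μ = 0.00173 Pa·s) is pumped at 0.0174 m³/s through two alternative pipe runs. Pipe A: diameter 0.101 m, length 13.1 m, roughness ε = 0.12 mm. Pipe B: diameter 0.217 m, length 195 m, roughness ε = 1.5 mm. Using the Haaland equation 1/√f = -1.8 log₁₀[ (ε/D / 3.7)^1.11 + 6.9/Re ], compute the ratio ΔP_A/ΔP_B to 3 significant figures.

ΔP_A/ΔP_B ≈ 1.96

Pipe A: V = Q/A = 0.0174/0.008012 = 2.172 m/s; Re = 1.331e+05; ε/D = 0.00119; Haaland → f = 0.02213; ΔP_A = f(L/D)(ρV²/2) = 7109 Pa.
Pipe B: V = Q/A = 0.0174/0.03698 = 0.4705 m/s; Re = 6.196e+04; ε/D = 0.00691; Haaland → f = 0.03476; ΔP_B = f(L/D)(ρV²/2) = 3630 Pa.
ΔP_A/ΔP_B = 7109/3630 = 1.96.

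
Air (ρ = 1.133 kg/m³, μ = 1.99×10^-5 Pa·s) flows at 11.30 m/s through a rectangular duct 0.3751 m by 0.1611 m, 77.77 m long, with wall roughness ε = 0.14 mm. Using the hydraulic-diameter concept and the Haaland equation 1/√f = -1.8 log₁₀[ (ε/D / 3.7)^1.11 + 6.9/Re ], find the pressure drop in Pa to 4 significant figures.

ΔP ≈ 493.6 Pa

Hydraulic diameter D_h = 4A/P = 4·(0.3751·0.1611)/(2·(0.3751+0.1611)) = 0.2417/1.072 = 0.2254 m.
Re = ρVD_h/μ = 1.133·11.3·0.2254/1.99e-05 = 1.45e+05.
ε/D_h = 0.00014/0.2254 = 0.000621; Haaland gives 1/√f = -1.8 log₁₀[6.45e-05+4.76e-05] = 7.111, so f = 0.01978.
ΔP = f(L/D_h)(ρV²/2) = 0.01978·77.77/0.2254·72.34 = 493.6 Pa.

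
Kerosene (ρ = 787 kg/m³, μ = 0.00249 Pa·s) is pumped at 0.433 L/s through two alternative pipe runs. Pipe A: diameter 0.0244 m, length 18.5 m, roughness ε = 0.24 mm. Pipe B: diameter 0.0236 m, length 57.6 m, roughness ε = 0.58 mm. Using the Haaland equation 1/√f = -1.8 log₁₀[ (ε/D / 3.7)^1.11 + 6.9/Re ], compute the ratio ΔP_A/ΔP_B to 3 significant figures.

ΔP_A/ΔP_B ≈ 0.212

Pipe A: V = Q/A = 0.000433/0.0004676 = 0.926 m/s; Re = 7141; ε/D = 0.00984; Haaland → f = 0.04466; ΔP_A = f(L/D)(ρV²/2) = 1.143e+04 Pa.
Pipe B: V = Q/A = 0.000433/0.0004374 = 0.9899 m/s; Re = 7383; ε/D = 0.0246; Haaland → f = 0.05723; ΔP_B = f(L/D)(ρV²/2) = 5.385e+04 Pa.
ΔP_A/ΔP_B = 1.143e+04/5.385e+04 = 0.212.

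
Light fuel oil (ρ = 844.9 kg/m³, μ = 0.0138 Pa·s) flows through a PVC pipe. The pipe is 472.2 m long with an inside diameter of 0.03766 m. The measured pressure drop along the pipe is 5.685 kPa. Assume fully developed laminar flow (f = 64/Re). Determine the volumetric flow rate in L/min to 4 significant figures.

For laminar flow, f = 64/Re with Re = ρVD/μ, so Darcy-Weisbach reduces to ΔP = 32μLV/D². Solving for V: V = ΔP·D²/(32μL) = 5685·(0.03766)²/(32·0.0138·472.2) = 0.03867 m/s.
Check: Re = ρVD/μ = 844.9·0.03867·0.03766/0.0138 = 89.15 < 2300, so the laminar assumption holds.
Q = V·A = 0.03867·(π/4·0.03766²) = 4.307e-05 m³/s = 2.584 L/min.

Q ≈ 2.584 L/min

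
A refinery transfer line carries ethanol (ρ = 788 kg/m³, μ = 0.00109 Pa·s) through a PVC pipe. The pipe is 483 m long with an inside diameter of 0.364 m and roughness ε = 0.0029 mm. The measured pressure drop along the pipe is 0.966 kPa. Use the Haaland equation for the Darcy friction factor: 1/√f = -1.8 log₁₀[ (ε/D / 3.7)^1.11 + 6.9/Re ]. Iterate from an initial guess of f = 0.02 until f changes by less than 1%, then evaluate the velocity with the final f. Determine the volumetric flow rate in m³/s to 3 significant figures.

Q ≈ 0.0328 m³/s

Rearranging Darcy-Weisbach: V = √(2·ΔP·D/(f·L·ρ)). With ε/D = 2.9e-06/0.364 = 7.97e-06, iterate starting from f = 0.02:
  f = 0.02 → V = √(2·966·0.364/(0.02·483·788)) = 0.304 m/s; Re = ρVD/μ = 7.998e+04; f → 0.01871
  f = 0.01871 → V = 0.3143 m/s; Re = 8.27e+04; f → 0.01858
Converged (Δf/f < 1%). With the final f = 0.01858: V = √(2·966·0.364/(0.01858·483·788)) = 0.3154 m/s.
Q = V·A = 0.3154·(π/4·0.364²) = 0.03282 m³/s = 0.0328 m³/s.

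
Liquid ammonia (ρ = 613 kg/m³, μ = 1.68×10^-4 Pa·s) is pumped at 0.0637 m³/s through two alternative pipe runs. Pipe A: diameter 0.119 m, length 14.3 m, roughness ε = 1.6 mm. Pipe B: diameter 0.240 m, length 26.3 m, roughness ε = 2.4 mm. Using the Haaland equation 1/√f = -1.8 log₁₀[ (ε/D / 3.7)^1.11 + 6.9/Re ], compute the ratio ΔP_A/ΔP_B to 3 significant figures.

Pipe A: V = Q/A = 0.0637/0.01112 = 5.727 m/s; Re = 2.487e+06; ε/D = 0.0134; Haaland → f = 0.04211; ΔP_A = f(L/D)(ρV²/2) = 5.087e+04 Pa.
Pipe B: V = Q/A = 0.0637/0.04524 = 1.408 m/s; Re = 1.233e+06; ε/D = 0.01; Haaland → f = 0.03803; ΔP_B = f(L/D)(ρV²/2) = 2532 Pa.
ΔP_A/ΔP_B = 5.087e+04/2532 = 20.1.

ΔP_A/ΔP_B ≈ 20.1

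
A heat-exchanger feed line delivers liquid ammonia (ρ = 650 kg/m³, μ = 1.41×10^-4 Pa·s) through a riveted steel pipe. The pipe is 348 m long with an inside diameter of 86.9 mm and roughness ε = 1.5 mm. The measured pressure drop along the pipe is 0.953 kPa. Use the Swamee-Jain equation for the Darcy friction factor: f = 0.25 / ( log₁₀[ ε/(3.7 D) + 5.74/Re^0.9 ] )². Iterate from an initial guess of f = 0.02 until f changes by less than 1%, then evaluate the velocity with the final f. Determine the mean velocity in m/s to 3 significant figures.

Rearranging Darcy-Weisbach: V = √(2·ΔP·D/(f·L·ρ)). With ε/D = 0.0015/0.0869 = 0.0173, iterate starting from f = 0.02:
  f = 0.02 → V = √(2·953·0.0869/(0.02·348·650)) = 0.1913 m/s; Re = ρVD/μ = 7.665e+04; f → 0.04684
  f = 0.04684 → V = 0.125 m/s; Re = 5.009e+04; f → 0.04723
Converged (Δf/f < 1%). With the final f = 0.04723: V = √(2·953·0.0869/(0.04723·348·650)) = 0.1245 m/s.

V ≈ 0.125 m/s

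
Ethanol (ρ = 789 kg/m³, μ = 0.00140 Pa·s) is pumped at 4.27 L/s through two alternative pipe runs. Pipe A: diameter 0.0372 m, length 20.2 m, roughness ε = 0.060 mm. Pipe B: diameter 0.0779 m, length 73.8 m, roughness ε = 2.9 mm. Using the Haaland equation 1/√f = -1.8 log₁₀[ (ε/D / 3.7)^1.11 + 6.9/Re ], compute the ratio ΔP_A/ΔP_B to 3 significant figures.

ΔP_A/ΔP_B ≈ 4.21

Pipe A: V = Q/A = 0.00427/0.001087 = 3.929 m/s; Re = 8.237e+04; ε/D = 0.00161; Haaland → f = 0.02423; ΔP_A = f(L/D)(ρV²/2) = 8.012e+04 Pa.
Pipe B: V = Q/A = 0.00427/0.004766 = 0.8959 m/s; Re = 3.933e+04; ε/D = 0.0372; Haaland → f = 0.0635; ΔP_B = f(L/D)(ρV²/2) = 1.905e+04 Pa.
ΔP_A/ΔP_B = 8.012e+04/1.905e+04 = 4.21.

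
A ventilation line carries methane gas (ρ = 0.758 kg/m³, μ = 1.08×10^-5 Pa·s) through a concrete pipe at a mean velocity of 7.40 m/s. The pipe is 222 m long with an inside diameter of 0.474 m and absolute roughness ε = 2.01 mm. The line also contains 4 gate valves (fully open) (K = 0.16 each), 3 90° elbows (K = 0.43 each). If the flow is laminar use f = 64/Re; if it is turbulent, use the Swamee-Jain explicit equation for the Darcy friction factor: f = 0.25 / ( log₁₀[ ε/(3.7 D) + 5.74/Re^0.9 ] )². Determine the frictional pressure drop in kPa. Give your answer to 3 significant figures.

ΔP ≈ 0.327 kPa

Reynolds number Re = ρVD/μ = 0.758 · 7.4 · 0.474 / 1.08e-05 = 2.462e+05.
Re > 4000 → turbulent. Relative roughness ε/D = 0.00201/0.474 = 0.00424. Swamee-Jain: f = 0.25/(log₁₀[0.00424/3.7 + 5.74/2.462e+05^0.9])² = 0.25/(log₁₀[0.00115 + 8.07e-05])² = 0.25/(-2.911)² = 0.0295.
Total minor-loss coefficient ΣK = 4·0.16 + 3·0.43 = 1.93.
ΔP = [f·L/D + ΣK]·(ρV²/2) = [0.0295·222/0.474 + 1.93]·(0.758·7.4²/2) = [13.82 + 1.93]·20.75 = 326.8 Pa.
ΔP = 326.8 Pa = 0.327 kPa.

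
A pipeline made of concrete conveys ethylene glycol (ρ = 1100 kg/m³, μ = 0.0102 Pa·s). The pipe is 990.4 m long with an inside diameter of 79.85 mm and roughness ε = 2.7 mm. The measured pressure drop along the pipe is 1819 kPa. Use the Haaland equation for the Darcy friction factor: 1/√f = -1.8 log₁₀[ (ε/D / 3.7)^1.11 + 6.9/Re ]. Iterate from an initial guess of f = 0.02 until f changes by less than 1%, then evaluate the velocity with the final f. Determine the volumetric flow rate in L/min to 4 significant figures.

Q ≈ 623.8 L/min

Rearranging Darcy-Weisbach: V = √(2·ΔP·D/(f·L·ρ)). With ε/D = 0.0027/0.07985 = 0.0338, iterate starting from f = 0.02:
  f = 0.02 → V = √(2·1.819e+06·0.07985/(0.02·990.4·1100)) = 3.651 m/s; Re = ρVD/μ = 3.144e+04; f → 0.06117
  f = 0.06117 → V = 2.088 m/s; Re = 1.798e+04; f → 0.06185
  f = 0.06185 → V = 2.076 m/s; Re = 1.788e+04; f → 0.06186
Converged (Δf/f < 1%). With the final f = 0.06186: V = √(2·1.819e+06·0.07985/(0.06186·990.4·1100)) = 2.076 m/s.
Q = V·A = 2.076·(π/4·0.07985²) = 0.0104 m³/s = 623.8 L/min.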